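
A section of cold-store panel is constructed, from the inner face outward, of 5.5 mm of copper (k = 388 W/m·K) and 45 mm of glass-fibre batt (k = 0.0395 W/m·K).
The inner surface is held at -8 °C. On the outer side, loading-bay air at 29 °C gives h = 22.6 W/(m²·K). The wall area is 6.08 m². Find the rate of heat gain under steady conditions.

Q ≈ 190 W

Using the resistance-network approach (series):
R_copper = L/(kA) = 0.0055/(388×6.08) = 2.331×10^-6 K/W
R_glass-fibre batt = L/(kA) = 0.045/(0.0395×6.08) = 0.1874 K/W
R_outer film = 1/(h_o·A) = 1/(22.6×6.08) = 0.007278 K/W
R_total = 0.1947 K/W
Q = ΔT / R_total = 37 / 0.1947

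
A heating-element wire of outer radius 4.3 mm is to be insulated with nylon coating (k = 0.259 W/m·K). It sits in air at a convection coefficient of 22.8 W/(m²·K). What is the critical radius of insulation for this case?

r_cr ≈ 11.4 mm

For a cylinder r_cr = k/h = 0.259/22.8
r_cr = 11.4 mm; since the bare radius (4.3 mm) is below r_cr, adding a thin layer of insulation will *increase* heat loss.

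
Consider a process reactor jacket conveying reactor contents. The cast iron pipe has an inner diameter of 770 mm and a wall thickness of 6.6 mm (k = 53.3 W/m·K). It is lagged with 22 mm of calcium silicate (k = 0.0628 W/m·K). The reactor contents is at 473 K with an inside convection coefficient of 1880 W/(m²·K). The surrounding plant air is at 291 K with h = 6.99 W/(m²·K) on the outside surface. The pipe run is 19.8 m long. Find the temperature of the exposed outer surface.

T ≈ 343 K

Per-layer cylindrical resistances, series-summed:
R_inner film = 1/(h_i·2πr₁L) = 1/(1880×2π×0.385×19.8) = 1.111×10^-5 K/W
R_cast iron pipe wall = ln(391.6/385)/(2π×53.3×19.8) = 2.563×10^-6 K/W
R_calcium silicate = ln(413.6/391.6)/(2π×0.0628×19.8) = 0.006996 K/W
R_outer film = 1/(h_o·2πr_oL) = 1/(6.99×2π×0.4136×19.8) = 0.00278 K/W
R_total = 0.00979 K/W
Q = ΔT/R_total = 182/0.00979
Q = 18600 W
T_interface = T_inner − Q·ΣR(inner→interface) = 473 − 18600×0.00701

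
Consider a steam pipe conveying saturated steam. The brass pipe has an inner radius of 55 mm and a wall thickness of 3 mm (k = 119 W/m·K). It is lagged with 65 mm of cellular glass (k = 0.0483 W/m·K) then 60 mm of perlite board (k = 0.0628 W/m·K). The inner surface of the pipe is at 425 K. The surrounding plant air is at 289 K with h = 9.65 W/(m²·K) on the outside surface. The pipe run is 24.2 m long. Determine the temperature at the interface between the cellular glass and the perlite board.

T ≈ 331 K

For a radial system each layer contributes R = ln(r_out/r_in)/(2πkL); films add R = 1/(hA).
R_brass pipe wall = ln(58/55)/(2π×119×24.2) = 2.935×10^-6 K/W
R_cellular glass = ln(123/58)/(2π×0.0483×24.2) = 0.1024 K/W
R_perlite board = ln(183/123)/(2π×0.0628×24.2) = 0.04161 K/W
R_outer film = 1/(h_o·2πr_oL) = 1/(9.65×2π×0.183×24.2) = 0.003724 K/W
R_total = 0.1477 K/W
Q = ΔT/R_total = 136/0.1477
Q = 921 W
T_interface = T_inner − Q·ΣR(inner→interface) = 425 − 921×0.1024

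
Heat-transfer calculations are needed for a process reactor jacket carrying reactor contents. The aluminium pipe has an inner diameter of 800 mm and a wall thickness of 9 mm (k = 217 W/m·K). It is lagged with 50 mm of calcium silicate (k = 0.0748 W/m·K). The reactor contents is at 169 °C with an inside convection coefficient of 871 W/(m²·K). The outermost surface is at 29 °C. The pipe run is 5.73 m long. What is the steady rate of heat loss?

Q ≈ 3260 W

For a radial system each layer contributes R = ln(r_out/r_in)/(2πkL); films add R = 1/(hA).
R_inner film = 1/(h_i·2πr₁L) = 1/(871×2π×0.4×5.73) = 7.972×10^-5 K/W
R_aluminium pipe wall = ln(409/400)/(2π×217×5.73) = 2.848×10^-6 K/W
R_calcium silicate = ln(459/409)/(2π×0.0748×5.73) = 0.04283 K/W
R_total = 0.04291 K/W
Q = ΔT/R_total = 140/0.04291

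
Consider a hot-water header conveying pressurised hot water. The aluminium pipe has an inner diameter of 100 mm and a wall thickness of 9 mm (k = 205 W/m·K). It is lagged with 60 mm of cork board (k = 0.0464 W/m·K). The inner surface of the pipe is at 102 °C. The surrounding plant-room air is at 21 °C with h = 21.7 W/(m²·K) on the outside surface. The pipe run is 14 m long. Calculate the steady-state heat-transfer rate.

Q ≈ 459 W

For a radial system each layer contributes R = ln(r_out/r_in)/(2πkL); films add R = 1/(hA).
R_aluminium pipe wall = ln(59/50)/(2π×205×14) = 9.179×10^-6 K/W
R_cork board = ln(119/59)/(2π×0.0464×14) = 0.1719 K/W
R_outer film = 1/(h_o·2πr_oL) = 1/(21.7×2π×0.119×14) = 0.004402 K/W
R_total = 0.1763 K/W
Q = ΔT/R_total = 81/0.1763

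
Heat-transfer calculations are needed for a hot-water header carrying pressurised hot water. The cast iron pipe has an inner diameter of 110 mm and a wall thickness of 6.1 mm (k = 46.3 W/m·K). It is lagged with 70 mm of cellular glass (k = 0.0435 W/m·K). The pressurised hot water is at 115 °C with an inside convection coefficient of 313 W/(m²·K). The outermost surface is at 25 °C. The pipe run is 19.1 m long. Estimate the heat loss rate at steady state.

Treating each annulus and film as a series resistance:
R_inner film = 1/(h_i·2πr₁L) = 1/(313×2π×0.055×19.1) = 4.84×10^-4 K/W
R_cast iron pipe wall = ln(61.1/55)/(2π×46.3×19.1) = 1.893×10^-5 K/W
R_cellular glass = ln(131.1/61.1)/(2π×0.0435×19.1) = 0.1462 K/W
R_total = 0.1467 K/W
Q = ΔT/R_total = 90/0.1467

Q ≈ 613 W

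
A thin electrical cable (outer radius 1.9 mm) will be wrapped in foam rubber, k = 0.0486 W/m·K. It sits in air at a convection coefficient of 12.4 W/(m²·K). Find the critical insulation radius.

r_cr ≈ 3.92 mm

For a cylinder r_cr = k/h = 0.0486/12.4
r_cr = 3.92 mm; since the bare radius (1.9 mm) is below r_cr, adding a thin layer of insulation will *increase* heat loss.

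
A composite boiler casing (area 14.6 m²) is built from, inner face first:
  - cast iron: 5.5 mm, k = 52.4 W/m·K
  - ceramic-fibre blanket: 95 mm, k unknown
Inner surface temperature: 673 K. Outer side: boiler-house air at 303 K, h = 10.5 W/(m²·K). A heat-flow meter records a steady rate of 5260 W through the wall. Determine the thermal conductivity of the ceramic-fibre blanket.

k ≈ 0.102 W/(m·K)

Series thermal resistances:
R_cast iron = L/(kA) = 0.0055/(52.4×14.6) = 7.189×10^-6 K/W
R_outer film = 1/(h_o·A) = 1/(10.5×14.6) = 0.006523 K/W
Sum of known resistances R_other = 0.00653 K/W
Total R = ΔT/Q = 370/5260 = 0.07034 K/W
R_ceramic-fibre blanket = R_total − R_other = 0.06381 K/W
k = L/(R·A) = 0.095/(0.06381×14.6)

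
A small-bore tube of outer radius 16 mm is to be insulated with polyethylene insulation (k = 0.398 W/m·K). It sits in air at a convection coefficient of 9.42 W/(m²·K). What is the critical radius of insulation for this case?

For a cylinder r_cr = k/h = 0.398/9.42
r_cr = 42.3 mm; since the bare radius (16 mm) is below r_cr, adding a thin layer of insulation will *increase* heat loss.

r_cr ≈ 42.3 mm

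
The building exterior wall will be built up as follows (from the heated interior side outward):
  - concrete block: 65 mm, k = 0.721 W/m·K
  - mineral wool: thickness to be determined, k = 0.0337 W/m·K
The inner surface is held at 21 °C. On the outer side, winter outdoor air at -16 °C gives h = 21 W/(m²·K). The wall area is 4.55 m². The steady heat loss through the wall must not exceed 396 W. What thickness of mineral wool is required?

L ≈ 9.68 mm

Using the resistance-network approach (series):
R_concrete block = L/(kA) = 0.065/(0.721×4.55) = 0.01981 K/W
R_outer film = 1/(h_o·A) = 1/(21×4.55) = 0.01047 K/W
Sum of the known resistances R_other = 0.03028 K/W
Required total resistance R_tot = ΔT/Q_allow = 37/396 = 0.09343 K/W
R_mineral wool = R_tot − R_other = 0.06315 K/W
L = R·k·A = 0.06315×0.0337×4.55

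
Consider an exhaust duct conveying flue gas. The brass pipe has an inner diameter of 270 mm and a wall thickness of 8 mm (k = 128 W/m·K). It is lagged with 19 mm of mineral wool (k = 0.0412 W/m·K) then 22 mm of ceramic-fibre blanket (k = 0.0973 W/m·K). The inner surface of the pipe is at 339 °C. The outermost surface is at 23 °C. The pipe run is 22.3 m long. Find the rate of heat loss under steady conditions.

Q ≈ 10200 W

Radial resistances (cylindrical: R_cond = ln(r_o/r_i)/(2πkL), R_conv = 1/(h·2πrL)):
R_brass pipe wall = ln(143/135)/(2π×128×22.3) = 3.21×10^-6 K/W
R_mineral wool = ln(162/143)/(2π×0.0412×22.3) = 0.02161 K/W
R_ceramic-fibre blanket = ln(184/162)/(2π×0.0973×22.3) = 0.00934 K/W
R_total = 0.03095 K/W
Q = ΔT/R_total = 316/0.03095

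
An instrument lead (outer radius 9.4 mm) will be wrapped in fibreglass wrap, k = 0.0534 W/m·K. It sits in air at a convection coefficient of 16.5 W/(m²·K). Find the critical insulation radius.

For a cylinder r_cr = k/h = 0.0534/16.5
r_cr = 3.24 mm; since the bare radius (9.4 mm) is above r_cr, any added insulation will reduce heat loss.

r_cr ≈ 3.24 mm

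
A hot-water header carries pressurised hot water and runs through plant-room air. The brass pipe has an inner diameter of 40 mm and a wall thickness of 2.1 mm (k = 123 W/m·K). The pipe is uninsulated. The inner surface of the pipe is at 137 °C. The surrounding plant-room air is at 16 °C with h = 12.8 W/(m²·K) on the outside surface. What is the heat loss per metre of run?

Cylindrical conduction, so R = ln(r₂/r₁)/(2πkL) per layer, in series:
R_brass pipe wall = ln(22.1/20)/(2π×123×1) = 1.292×10^-4 K/W
R_outer film = 1/(h_o·2πr_oL) = 1/(12.8×2π×0.0221×1) = 0.5626 K/W
R_total = 0.5628 K/W
Q = ΔT/R_total = 121/0.5628

q′ ≈ 215 W/m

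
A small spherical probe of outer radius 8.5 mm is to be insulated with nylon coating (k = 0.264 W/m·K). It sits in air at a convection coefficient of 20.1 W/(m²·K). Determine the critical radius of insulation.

For a sphere r_cr = 2k/h = 2×0.264/20.1
r_cr = 26.3 mm; since the bare radius (8.5 mm) is below r_cr, adding a thin layer of insulation will *increase* heat loss.

r_cr ≈ 26.3 mm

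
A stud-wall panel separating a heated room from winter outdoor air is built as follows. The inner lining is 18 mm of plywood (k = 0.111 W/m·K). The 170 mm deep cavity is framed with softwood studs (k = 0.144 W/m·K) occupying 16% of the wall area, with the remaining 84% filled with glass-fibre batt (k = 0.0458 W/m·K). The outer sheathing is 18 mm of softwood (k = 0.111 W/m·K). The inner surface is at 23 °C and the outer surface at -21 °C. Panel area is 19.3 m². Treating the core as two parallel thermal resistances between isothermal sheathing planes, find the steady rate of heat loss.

Sheathing layers in series; stud and cavity paths in parallel between them.
R_inner = 0.018/(0.111×19.3) = 0.008402 K/W
R_stud  = 0.17/(0.144×0.16×19.3) = 0.3823 K/W
R_cav   = 0.17/(0.0458×0.84×19.3) = 0.229 K/W
1/R_core = 1/R_stud + 1/R_cav → R_core = 0.1432 K/W
R_outer = 0.018/(0.111×19.3) = 0.008402 K/W
R_total = 0.16 K/W
Q = ΔT/R_total = 44/0.16

Q ≈ 275 W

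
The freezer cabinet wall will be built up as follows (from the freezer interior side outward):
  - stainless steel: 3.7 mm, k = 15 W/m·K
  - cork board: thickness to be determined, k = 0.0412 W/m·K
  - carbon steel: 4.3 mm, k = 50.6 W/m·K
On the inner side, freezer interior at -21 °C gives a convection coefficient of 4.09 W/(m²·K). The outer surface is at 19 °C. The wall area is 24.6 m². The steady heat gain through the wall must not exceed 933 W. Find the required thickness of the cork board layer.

L ≈ 33.4 mm

Using the resistance-network approach (series):
R_inner film = 1/(h_i·A) = 1/(4.09×24.6) = 0.009939 K/W
R_stainless steel = L/(kA) = 0.0037/(15×24.6) = 1.003×10^-5 K/W
R_carbon steel = L/(kA) = 0.0043/(50.6×24.6) = 3.454×10^-6 K/W
Sum of the known resistances R_other = 0.009952 K/W
Required total resistance R_tot = ΔT/Q_allow = 40/933 = 0.04287 K/W
R_cork board = R_tot − R_other = 0.03292 K/W
L = R·k·A = 0.03292×0.0412×24.6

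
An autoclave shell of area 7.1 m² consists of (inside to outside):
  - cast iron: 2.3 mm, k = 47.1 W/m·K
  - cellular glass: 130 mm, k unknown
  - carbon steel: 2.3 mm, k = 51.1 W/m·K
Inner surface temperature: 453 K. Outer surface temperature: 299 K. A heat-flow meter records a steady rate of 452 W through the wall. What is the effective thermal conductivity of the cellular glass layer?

k ≈ 0.0537 W/(m·K)

Using the resistance-network approach (series):
R_cast iron = L/(kA) = 0.0023/(47.1×7.1) = 6.878×10^-6 K/W
R_carbon steel = L/(kA) = 0.0023/(51.1×7.1) = 6.339×10^-6 K/W
Sum of known resistances R_other = 1.322×10^-5 K/W
Total R = ΔT/Q = 154/452 = 0.3407 K/W
R_cellular glass = R_total − R_other = 0.3407 K/W
k = L/(R·A) = 0.13/(0.3407×7.1)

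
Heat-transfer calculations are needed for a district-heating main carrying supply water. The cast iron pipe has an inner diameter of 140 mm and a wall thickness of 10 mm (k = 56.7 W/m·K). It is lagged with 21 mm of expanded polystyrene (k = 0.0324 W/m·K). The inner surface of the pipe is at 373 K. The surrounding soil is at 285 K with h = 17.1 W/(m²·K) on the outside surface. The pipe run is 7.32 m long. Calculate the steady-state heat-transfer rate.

Per-layer cylindrical resistances, series-summed:
R_cast iron pipe wall = ln(80/70)/(2π×56.7×7.32) = 5.12×10^-5 K/W
R_expanded polystyrene = ln(101/80)/(2π×0.0324×7.32) = 0.1564 K/W
R_outer film = 1/(h_o·2πr_oL) = 1/(17.1×2π×0.101×7.32) = 0.01259 K/W
R_total = 0.1691 K/W
Q = ΔT/R_total = 88/0.1691

Q ≈ 521 W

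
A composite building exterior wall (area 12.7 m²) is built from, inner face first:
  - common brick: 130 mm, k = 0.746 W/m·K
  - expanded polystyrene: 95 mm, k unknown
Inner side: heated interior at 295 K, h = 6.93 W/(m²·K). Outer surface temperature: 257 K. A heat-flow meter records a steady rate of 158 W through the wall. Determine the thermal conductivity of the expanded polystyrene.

Series thermal resistances:
R_inner film = 1/(h_i·A) = 1/(6.93×12.7) = 0.01136 K/W
R_common brick = L/(kA) = 0.13/(0.746×12.7) = 0.01372 K/W
Sum of known resistances R_other = 0.02508 K/W
Total R = ΔT/Q = 38/158 = 0.2405 K/W
R_expanded polystyrene = R_total − R_other = 0.2154 K/W
k = L/(R·A) = 0.095/(0.2154×12.7)

k ≈ 0.0347 W/(m·K)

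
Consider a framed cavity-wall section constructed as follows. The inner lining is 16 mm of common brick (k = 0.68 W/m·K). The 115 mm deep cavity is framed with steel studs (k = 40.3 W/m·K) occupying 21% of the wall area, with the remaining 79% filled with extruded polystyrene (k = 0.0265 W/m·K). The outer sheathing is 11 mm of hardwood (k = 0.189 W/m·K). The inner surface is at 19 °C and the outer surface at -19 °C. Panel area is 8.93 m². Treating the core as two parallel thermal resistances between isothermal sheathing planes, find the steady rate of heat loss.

Sheathing layers in series; stud and cavity paths in parallel between them.
R_inner = 0.016/(0.68×8.93) = 0.002635 K/W
R_stud  = 0.115/(40.3×0.21×8.93) = 0.001522 K/W
R_cav   = 0.115/(0.0265×0.79×8.93) = 0.6151 K/W
1/R_core = 1/R_stud + 1/R_cav → R_core = 0.001518 K/W
R_outer = 0.011/(0.189×8.93) = 0.006517 K/W
R_total = 0.01067 K/W
Q = ΔT/R_total = 38/0.01067

Q ≈ 3560 W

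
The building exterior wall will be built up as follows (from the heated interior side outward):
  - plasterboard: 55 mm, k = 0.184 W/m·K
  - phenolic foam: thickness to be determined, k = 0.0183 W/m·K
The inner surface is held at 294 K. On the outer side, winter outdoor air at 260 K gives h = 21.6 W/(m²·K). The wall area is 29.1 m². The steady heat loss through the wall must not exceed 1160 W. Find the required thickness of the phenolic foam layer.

L ≈ 9.29 mm

Thermal resistances in series:
R_plasterboard = L/(kA) = 0.055/(0.184×29.1) = 0.01027 K/W
R_outer film = 1/(h_o·A) = 1/(21.6×29.1) = 0.001591 K/W
Sum of the known resistances R_other = 0.01186 K/W
Required total resistance R_tot = ΔT/Q_allow = 34/1160 = 0.02931 K/W
R_phenolic foam = R_tot − R_other = 0.01745 K/W
L = R·k·A = 0.01745×0.0183×29.1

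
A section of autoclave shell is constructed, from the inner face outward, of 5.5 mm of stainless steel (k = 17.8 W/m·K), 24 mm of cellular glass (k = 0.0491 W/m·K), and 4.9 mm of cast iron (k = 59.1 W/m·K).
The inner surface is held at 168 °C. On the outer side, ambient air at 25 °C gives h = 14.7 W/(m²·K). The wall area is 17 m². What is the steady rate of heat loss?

Q ≈ 4360 W

Using the resistance-network approach (series):
R_stainless steel = L/(kA) = 0.0055/(17.8×17) = 1.818×10^-5 K/W
R_cellular glass = L/(kA) = 0.024/(0.0491×17) = 0.02875 K/W
R_cast iron = L/(kA) = 0.0049/(59.1×17) = 4.877×10^-6 K/W
R_outer film = 1/(h_o·A) = 1/(14.7×17) = 0.004002 K/W
R_total = 0.03278 K/W
Q = ΔT / R_total = 143 / 0.03278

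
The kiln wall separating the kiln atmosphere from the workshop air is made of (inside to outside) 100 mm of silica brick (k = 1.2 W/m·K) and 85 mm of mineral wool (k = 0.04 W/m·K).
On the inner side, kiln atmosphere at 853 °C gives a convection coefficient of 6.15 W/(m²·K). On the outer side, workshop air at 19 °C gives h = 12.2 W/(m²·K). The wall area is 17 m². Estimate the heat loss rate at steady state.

Q ≈ 5780 W

Thermal resistances in series:
R_inner film = 1/(h_i·A) = 1/(6.15×17) = 0.009565 K/W
R_silica brick = L/(kA) = 0.1/(1.2×17) = 0.004902 K/W
R_mineral wool = L/(kA) = 0.085/(0.04×17) = 0.125 K/W
R_outer film = 1/(h_o·A) = 1/(12.2×17) = 0.004822 K/W
R_total = 0.1443 K/W
Q = ΔT / R_total = 834 / 0.1443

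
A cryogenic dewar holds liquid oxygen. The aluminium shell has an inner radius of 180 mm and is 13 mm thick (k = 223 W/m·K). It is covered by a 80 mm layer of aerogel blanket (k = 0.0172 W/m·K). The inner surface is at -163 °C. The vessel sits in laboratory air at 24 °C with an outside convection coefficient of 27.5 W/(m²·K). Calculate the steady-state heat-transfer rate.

Q ≈ 26.5 W

Each spherical layer contributes R = (1/r_i − 1/r_o)/(4πk):
R_aluminium shell = (1/0.18 − 1/0.193)/(4π×223) = 1.335×10^-4 K/W
R_aerogel blanket = (1/0.193 − 1/0.273)/(4π×0.0172) = 7.025 K/W
R_outer film = 1/(h·4πr_o²) = 1/(27.5×4π×0.273²) = 0.03883 K/W
R_total = 7.064 K/W
Q = ΔT/R_total = 187/7.064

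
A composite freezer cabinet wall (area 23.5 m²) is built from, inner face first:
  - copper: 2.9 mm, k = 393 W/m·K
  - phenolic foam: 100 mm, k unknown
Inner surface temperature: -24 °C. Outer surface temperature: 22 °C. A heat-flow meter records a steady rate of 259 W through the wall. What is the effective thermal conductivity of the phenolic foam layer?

k ≈ 0.024 W/(m·K)

Treating each layer as a thermal resistance in series:
R_copper = L/(kA) = 0.0029/(393×23.5) = 3.14×10^-7 K/W
Sum of known resistances R_other = 3.14×10^-7 K/W
Total R = ΔT/Q = 46/259 = 0.1776 K/W
R_phenolic foam = R_total − R_other = 0.1776 K/W
k = L/(R·A) = 0.1/(0.1776×23.5)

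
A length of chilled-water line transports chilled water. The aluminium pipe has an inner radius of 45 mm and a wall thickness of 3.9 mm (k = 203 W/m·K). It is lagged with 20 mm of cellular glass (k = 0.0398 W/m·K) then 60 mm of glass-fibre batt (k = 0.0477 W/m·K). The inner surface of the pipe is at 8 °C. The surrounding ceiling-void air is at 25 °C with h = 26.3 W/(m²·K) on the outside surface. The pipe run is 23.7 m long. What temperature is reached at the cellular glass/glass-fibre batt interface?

Per-layer cylindrical resistances, series-summed:
R_aluminium pipe wall = ln(48.9/45)/(2π×203×23.7) = 2.75×10^-6 K/W
R_cellular glass = ln(68.9/48.9)/(2π×0.0398×23.7) = 0.05785 K/W
R_glass-fibre batt = ln(128.9/68.9)/(2π×0.0477×23.7) = 0.08818 K/W
R_outer film = 1/(h_o·2πr_oL) = 1/(26.3×2π×0.1289×23.7) = 0.001981 K/W
R_total = 0.148 K/W
Q = ΔT/R_total = 17/0.148
Q = 115 W
T_interface = T_inner + Q·ΣR(inner→interface) = 8 + 115×0.05786

T ≈ 14.6 °C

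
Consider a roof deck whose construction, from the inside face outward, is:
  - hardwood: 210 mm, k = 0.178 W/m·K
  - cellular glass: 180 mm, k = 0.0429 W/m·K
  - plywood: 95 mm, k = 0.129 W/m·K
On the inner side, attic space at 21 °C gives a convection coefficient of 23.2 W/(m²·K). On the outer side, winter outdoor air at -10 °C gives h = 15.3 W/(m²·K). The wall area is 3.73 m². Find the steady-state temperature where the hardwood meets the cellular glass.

Model the wall as resistances in series:
R_inner film = 1/(h_i·A) = 1/(23.2×3.73) = 0.01156 K/W
R_hardwood = L/(kA) = 0.21/(0.178×3.73) = 0.3163 K/W
R_cellular glass = L/(kA) = 0.18/(0.0429×3.73) = 1.125 K/W
R_plywood = L/(kA) = 0.095/(0.129×3.73) = 0.1974 K/W
R_outer film = 1/(h_o·A) = 1/(15.3×3.73) = 0.01752 K/W
R_total = 1.668 K/W;  Q = ΔT/R_total = 31/1.668 = 18.59 W
T_interface = T_inner − Q·ΣR(inner→interface) = 21 − 18.6×0.3278

T ≈ 14.9 °C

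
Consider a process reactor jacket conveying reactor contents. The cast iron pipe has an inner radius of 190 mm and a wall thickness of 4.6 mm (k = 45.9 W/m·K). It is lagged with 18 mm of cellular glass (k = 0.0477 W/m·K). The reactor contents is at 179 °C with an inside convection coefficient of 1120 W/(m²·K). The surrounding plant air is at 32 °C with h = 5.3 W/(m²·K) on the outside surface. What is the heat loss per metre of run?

q′ ≈ 336 W/m

For a radial system each layer contributes R = ln(r_out/r_in)/(2πkL); films add R = 1/(hA).
R_inner film = 1/(h_i·2πr₁L) = 1/(1120×2π×0.19×1) = 7.479×10^-4 K/W
R_cast iron pipe wall = ln(194.6/190)/(2π×45.9×1) = 8.295×10^-5 K/W
R_cellular glass = ln(212.6/194.6)/(2π×0.0477×1) = 0.2952 K/W
R_outer film = 1/(h_o·2πr_oL) = 1/(5.3×2π×0.2126×1) = 0.1412 K/W
R_total = 0.4373 K/W
Q = ΔT/R_total = 147/0.4373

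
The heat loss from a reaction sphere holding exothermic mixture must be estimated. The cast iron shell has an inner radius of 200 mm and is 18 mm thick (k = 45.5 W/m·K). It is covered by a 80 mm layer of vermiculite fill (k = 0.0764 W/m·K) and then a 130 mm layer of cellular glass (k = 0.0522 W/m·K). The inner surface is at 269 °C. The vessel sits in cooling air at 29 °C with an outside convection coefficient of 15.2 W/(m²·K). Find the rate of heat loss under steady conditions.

Q ≈ 83.7 W

For a spherical shell R = (1/r₁ − 1/r₂)/(4πk); film R = 1/(h·4πr²). In series:
R_cast iron shell = (1/0.2 − 1/0.218)/(4π×45.5) = 7.22×10^-4 K/W
R_vermiculite fill = (1/0.218 − 1/0.298)/(4π×0.0764) = 1.283 K/W
R_cellular glass = (1/0.298 − 1/0.428)/(4π×0.0522) = 1.554 K/W
R_outer film = 1/(h·4πr_o²) = 1/(15.2×4π×0.428²) = 0.02858 K/W
R_total = 2.866 K/W
Q = ΔT/R_total = 240/2.866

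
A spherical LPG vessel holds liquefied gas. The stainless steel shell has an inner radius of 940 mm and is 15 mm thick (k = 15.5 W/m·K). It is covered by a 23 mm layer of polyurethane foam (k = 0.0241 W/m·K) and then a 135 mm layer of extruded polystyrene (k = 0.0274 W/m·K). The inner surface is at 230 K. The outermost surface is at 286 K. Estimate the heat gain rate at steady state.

Each spherical layer contributes R = (1/r_i − 1/r_o)/(4πk):
R_stainless steel shell = (1/0.94 − 1/0.955)/(4π×15.5) = 8.579×10^-5 K/W
R_polyurethane foam = (1/0.955 − 1/0.978)/(4π×0.0241) = 0.08131 K/W
R_extruded polystyrene = (1/0.978 − 1/1.113)/(4π×0.0274) = 0.3602 K/W
R_total = 0.4416 K/W
Q = ΔT/R_total = 56/0.4416

Q ≈ 127 W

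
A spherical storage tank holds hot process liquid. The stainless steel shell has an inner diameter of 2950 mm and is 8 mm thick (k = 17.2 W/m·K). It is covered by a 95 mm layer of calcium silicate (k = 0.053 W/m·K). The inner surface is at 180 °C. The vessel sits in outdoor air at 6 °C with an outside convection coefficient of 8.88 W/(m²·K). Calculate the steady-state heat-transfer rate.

Spherical conduction: R = (1/r_in − 1/r_out)/(4πk) per layer; series-sum.
R_stainless steel shell = (1/1.475 − 1/1.483)/(4π×17.2) = 1.692×10^-5 K/W
R_calcium silicate = (1/1.483 − 1/1.578)/(4π×0.053) = 0.06095 K/W
R_outer film = 1/(h·4πr_o²) = 1/(8.88×4π×1.578²) = 0.003599 K/W
R_total = 0.06457 K/W
Q = ΔT/R_total = 174/0.06457

Q ≈ 2690 W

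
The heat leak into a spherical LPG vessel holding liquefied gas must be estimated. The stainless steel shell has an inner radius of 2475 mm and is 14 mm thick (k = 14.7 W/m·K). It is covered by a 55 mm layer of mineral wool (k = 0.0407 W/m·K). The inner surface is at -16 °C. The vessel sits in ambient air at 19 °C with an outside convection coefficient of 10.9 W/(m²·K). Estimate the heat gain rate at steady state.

Each spherical layer contributes R = (1/r_i − 1/r_o)/(4πk):
R_stainless steel shell = (1/2.475 − 1/2.489)/(4π×14.7) = 1.23×10^-5 K/W
R_mineral wool = (1/2.489 − 1/2.544)/(4π×0.0407) = 0.01698 K/W
R_outer film = 1/(h·4πr_o²) = 1/(10.9×4π×2.544²) = 0.001128 K/W
R_total = 0.01812 K/W
Q = ΔT/R_total = 35/0.01812

Q ≈ 1930 W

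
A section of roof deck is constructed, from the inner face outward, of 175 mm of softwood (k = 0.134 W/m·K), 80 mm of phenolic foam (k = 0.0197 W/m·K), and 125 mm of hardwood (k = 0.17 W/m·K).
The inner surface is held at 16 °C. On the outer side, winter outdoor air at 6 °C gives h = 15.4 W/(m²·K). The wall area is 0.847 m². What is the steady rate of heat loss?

Model the wall as resistances in series:
R_softwood = L/(kA) = 0.175/(0.134×0.847) = 1.542 K/W
R_phenolic foam = L/(kA) = 0.08/(0.0197×0.847) = 4.794 K/W
R_hardwood = L/(kA) = 0.125/(0.17×0.847) = 0.8681 K/W
R_outer film = 1/(h_o·A) = 1/(15.4×0.847) = 0.07666 K/W
R_total = 7.281 K/W
Q = ΔT / R_total = 10 / 7.281

Q ≈ 1.37 W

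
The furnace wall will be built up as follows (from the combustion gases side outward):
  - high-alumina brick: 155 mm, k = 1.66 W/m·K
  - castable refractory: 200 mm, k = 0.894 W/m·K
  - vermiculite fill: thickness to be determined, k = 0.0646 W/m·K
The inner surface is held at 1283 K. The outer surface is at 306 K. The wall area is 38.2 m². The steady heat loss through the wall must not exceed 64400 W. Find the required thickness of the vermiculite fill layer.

Series thermal resistances:
R_high-alumina brick = L/(kA) = 0.155/(1.66×38.2) = 0.002444 K/W
R_castable refractory = L/(kA) = 0.2/(0.894×38.2) = 0.005856 K/W
Sum of the known resistances R_other = 0.008301 K/W
Required total resistance R_tot = ΔT/Q_allow = 977/64400 = 0.01517 K/W
R_vermiculite fill = R_tot − R_other = 0.00687 K/W
L = R·k·A = 0.00687×0.0646×38.2

L ≈ 17 mm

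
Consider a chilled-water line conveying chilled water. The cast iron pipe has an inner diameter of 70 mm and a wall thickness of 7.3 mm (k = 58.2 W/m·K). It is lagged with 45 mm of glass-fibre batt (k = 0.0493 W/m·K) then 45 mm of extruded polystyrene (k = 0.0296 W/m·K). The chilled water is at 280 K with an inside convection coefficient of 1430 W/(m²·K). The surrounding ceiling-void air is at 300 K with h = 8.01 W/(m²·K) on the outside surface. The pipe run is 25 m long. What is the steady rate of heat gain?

Q ≈ 106 W

For a radial system each layer contributes R = ln(r_out/r_in)/(2πkL); films add R = 1/(hA).
R_inner film = 1/(h_i·2πr₁L) = 1/(1430×2π×0.035×25) = 1.272×10^-4 K/W
R_cast iron pipe wall = ln(42.3/35)/(2π×58.2×25) = 2.072×10^-5 K/W
R_glass-fibre batt = ln(87.3/42.3)/(2π×0.0493×25) = 0.09356 K/W
R_extruded polystyrene = ln(132.3/87.3)/(2π×0.0296×25) = 0.08941 K/W
R_outer film = 1/(h_o·2πr_oL) = 1/(8.01×2π×0.1323×25) = 0.006007 K/W
R_total = 0.1891 K/W
Q = ΔT/R_total = 20/0.1891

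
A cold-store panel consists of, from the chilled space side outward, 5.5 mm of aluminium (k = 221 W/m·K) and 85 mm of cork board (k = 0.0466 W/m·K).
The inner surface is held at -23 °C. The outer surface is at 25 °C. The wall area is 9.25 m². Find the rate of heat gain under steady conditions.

Q ≈ 243 W

Thermal resistances in series:
R_aluminium = L/(kA) = 0.0055/(221×9.25) = 2.69×10^-6 K/W
R_cork board = L/(kA) = 0.085/(0.0466×9.25) = 0.1972 K/W
R_total = 0.1972 K/W
Q = ΔT / R_total = 48 / 0.1972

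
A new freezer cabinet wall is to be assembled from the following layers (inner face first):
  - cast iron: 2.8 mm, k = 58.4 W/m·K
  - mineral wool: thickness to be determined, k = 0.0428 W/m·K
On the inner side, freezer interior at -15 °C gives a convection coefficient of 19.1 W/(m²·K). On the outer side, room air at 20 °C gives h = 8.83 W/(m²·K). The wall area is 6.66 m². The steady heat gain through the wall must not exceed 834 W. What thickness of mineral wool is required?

Series thermal resistances:
R_inner film = 1/(h_i·A) = 1/(19.1×6.66) = 0.007861 K/W
R_cast iron = L/(kA) = 0.0028/(58.4×6.66) = 7.199×10^-6 K/W
R_outer film = 1/(h_o·A) = 1/(8.83×6.66) = 0.017 K/W
Sum of the known resistances R_other = 0.02487 K/W
Required total resistance R_tot = ΔT/Q_allow = 35/834 = 0.04197 K/W
R_mineral wool = R_tot − R_other = 0.01709 K/W
L = R·k·A = 0.01709×0.0428×6.66

L ≈ 4.87 mm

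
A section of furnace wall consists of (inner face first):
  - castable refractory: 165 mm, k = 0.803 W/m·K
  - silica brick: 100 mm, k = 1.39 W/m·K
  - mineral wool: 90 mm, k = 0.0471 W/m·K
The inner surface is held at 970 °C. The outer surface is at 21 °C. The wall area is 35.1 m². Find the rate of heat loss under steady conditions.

Q ≈ 15200 W

Using the resistance-network approach (series):
R_castable refractory = L/(kA) = 0.165/(0.803×35.1) = 0.005854 K/W
R_silica brick = L/(kA) = 0.1/(1.39×35.1) = 0.00205 K/W
R_mineral wool = L/(kA) = 0.09/(0.0471×35.1) = 0.05444 K/W
R_total = 0.06234 K/W
Q = ΔT / R_total = 949 / 0.06234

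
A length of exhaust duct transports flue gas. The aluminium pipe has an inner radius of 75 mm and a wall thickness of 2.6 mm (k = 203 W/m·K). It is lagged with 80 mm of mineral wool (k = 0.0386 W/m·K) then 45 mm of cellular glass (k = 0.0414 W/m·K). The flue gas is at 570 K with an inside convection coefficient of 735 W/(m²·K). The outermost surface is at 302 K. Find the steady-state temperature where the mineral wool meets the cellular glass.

T ≈ 369 K

Cylindrical conduction, so R = ln(r₂/r₁)/(2πkL) per layer, in series:
R_inner film = 1/(h_i·2πr₁L) = 1/(735×2π×0.075×1) = 0.002887 K/W
R_aluminium pipe wall = ln(77.6/75)/(2π×203×1) = 2.672×10^-5 K/W
R_mineral wool = ln(157.6/77.6)/(2π×0.0386×1) = 2.921 K/W
R_cellular glass = ln(202.6/157.6)/(2π×0.0414×1) = 0.9656 K/W
R_total = 3.89 K/W
Q = ΔT/R_total = 268/3.89
Q = 68.9 W/m
T_interface = T_inner − Q·ΣR(inner→interface) = 570 − 68.9×2.924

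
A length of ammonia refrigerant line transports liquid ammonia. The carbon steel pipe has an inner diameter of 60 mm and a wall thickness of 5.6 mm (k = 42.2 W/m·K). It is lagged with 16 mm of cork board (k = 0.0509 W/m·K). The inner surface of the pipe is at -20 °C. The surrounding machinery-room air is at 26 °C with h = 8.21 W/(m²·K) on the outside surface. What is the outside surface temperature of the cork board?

Radial resistances (cylindrical: R_cond = ln(r_o/r_i)/(2πkL), R_conv = 1/(h·2πrL)):
R_carbon steel pipe wall = ln(35.6/30)/(2π×42.2×1) = 6.455×10^-4 K/W
R_cork board = ln(51.6/35.6)/(2π×0.0509×1) = 1.161 K/W
R_outer film = 1/(h_o·2πr_oL) = 1/(8.21×2π×0.0516×1) = 0.3757 K/W
R_total = 1.537 K/W
Q = ΔT/R_total = 46/1.537
Q = 29.9 W/m
T_interface = T_inner + Q·ΣR(inner→interface) = -20 + 29.9×1.161

T ≈ 14.8 °C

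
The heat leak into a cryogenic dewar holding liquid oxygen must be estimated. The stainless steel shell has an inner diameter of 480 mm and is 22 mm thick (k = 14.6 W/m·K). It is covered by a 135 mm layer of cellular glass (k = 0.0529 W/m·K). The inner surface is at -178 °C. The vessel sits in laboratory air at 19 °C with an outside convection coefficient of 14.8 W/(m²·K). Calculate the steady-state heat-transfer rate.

Q ≈ 99.1 W

Each spherical layer contributes R = (1/r_i − 1/r_o)/(4πk):
R_stainless steel shell = (1/0.24 − 1/0.262)/(4π×14.6) = 0.001907 K/W
R_cellular glass = (1/0.262 − 1/0.397)/(4π×0.0529) = 1.952 K/W
R_outer film = 1/(h·4πr_o²) = 1/(14.8×4π×0.397²) = 0.03412 K/W
R_total = 1.988 K/W
Q = ΔT/R_total = 197/1.988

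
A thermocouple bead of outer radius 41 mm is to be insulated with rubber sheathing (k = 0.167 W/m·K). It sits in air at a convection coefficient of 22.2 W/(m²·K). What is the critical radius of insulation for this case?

For a sphere r_cr = 2k/h = 2×0.167/22.2
r_cr = 15 mm; since the bare radius (41 mm) is above r_cr, any added insulation will reduce heat loss.

r_cr ≈ 15 mm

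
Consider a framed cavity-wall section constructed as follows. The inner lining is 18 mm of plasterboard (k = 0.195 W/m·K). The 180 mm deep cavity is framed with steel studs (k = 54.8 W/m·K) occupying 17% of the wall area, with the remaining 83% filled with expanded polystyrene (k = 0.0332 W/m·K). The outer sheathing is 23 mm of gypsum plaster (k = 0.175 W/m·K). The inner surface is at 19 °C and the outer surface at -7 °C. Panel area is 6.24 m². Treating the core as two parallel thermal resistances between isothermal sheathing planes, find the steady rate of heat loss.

Sheathing layers in series; stud and cavity paths in parallel between them.
R_inner = 0.018/(0.195×6.24) = 0.01479 K/W
R_stud  = 0.18/(54.8×0.17×6.24) = 0.003096 K/W
R_cav   = 0.18/(0.0332×0.83×6.24) = 1.047 K/W
1/R_core = 1/R_stud + 1/R_cav → R_core = 0.003087 K/W
R_outer = 0.023/(0.175×6.24) = 0.02106 K/W
R_total = 0.03894 K/W
Q = ΔT/R_total = 26/0.03894

Q ≈ 668 W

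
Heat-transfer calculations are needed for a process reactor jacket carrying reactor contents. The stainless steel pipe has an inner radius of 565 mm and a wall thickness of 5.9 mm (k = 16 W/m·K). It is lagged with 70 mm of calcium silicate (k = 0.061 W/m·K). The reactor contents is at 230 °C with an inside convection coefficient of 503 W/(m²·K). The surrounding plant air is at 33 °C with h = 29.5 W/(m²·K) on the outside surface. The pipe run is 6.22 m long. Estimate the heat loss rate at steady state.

Q ≈ 3940 W

Per-layer cylindrical resistances, series-summed:
R_inner film = 1/(h_i·2πr₁L) = 1/(503×2π×0.565×6.22) = 9.004×10^-5 K/W
R_stainless steel pipe wall = ln(570.9/565)/(2π×16×6.22) = 1.661×10^-5 K/W
R_calcium silicate = ln(640.9/570.9)/(2π×0.061×6.22) = 0.04852 K/W
R_outer film = 1/(h_o·2πr_oL) = 1/(29.5×2π×0.6409×6.22) = 0.001353 K/W
R_total = 0.04998 K/W
Q = ΔT/R_total = 197/0.04998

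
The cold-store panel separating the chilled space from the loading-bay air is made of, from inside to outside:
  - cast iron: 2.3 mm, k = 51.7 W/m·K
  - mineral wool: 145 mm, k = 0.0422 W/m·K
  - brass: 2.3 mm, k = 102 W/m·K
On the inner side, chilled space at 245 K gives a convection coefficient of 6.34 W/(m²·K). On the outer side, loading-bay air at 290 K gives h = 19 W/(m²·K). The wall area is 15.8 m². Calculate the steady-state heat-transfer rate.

Q ≈ 195 W

Using the resistance-network approach (series):
R_inner film = 1/(h_i·A) = 1/(6.34×15.8) = 0.009983 K/W
R_cast iron = L/(kA) = 0.0023/(51.7×15.8) = 2.816×10^-6 K/W
R_mineral wool = L/(kA) = 0.145/(0.0422×15.8) = 0.2175 K/W
R_brass = L/(kA) = 0.0023/(102×15.8) = 1.427×10^-6 K/W
R_outer film = 1/(h_o·A) = 1/(19×15.8) = 0.003331 K/W
R_total = 0.2308 K/W
Q = ΔT / R_total = 45 / 0.2308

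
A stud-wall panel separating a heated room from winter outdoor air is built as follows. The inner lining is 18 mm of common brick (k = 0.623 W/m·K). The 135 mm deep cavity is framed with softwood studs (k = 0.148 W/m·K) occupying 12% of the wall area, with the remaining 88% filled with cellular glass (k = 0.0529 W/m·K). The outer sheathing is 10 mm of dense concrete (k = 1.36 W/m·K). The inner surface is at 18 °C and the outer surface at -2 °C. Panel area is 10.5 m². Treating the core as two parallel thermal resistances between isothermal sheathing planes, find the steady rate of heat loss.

Q ≈ 98.3 W

Sheathing layers in series; stud and cavity paths in parallel between them.
R_inner = 0.018/(0.623×10.5) = 0.002752 K/W
R_stud  = 0.135/(0.148×0.12×10.5) = 0.7239 K/W
R_cav   = 0.135/(0.0529×0.88×10.5) = 0.2762 K/W
1/R_core = 1/R_stud + 1/R_cav → R_core = 0.1999 K/W
R_outer = 0.01/(1.36×10.5) = 7.003×10^-4 K/W
R_total = 0.2034 K/W
Q = ΔT/R_total = 20/0.2034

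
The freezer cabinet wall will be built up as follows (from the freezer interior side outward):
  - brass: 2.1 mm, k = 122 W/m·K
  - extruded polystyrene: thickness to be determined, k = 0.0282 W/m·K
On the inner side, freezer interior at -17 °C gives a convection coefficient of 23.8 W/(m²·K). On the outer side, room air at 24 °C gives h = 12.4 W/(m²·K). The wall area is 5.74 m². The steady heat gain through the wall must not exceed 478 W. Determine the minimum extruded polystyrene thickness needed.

Thermal resistances in series:
R_inner film = 1/(h_i·A) = 1/(23.8×5.74) = 0.00732 K/W
R_brass = L/(kA) = 0.0021/(122×5.74) = 2.999×10^-6 K/W
R_outer film = 1/(h_o·A) = 1/(12.4×5.74) = 0.01405 K/W
Sum of the known resistances R_other = 0.02137 K/W
Required total resistance R_tot = ΔT/Q_allow = 41/478 = 0.08577 K/W
R_extruded polystyrene = R_tot − R_other = 0.0644 K/W
L = R·k·A = 0.0644×0.0282×5.74

L ≈ 10.4 mm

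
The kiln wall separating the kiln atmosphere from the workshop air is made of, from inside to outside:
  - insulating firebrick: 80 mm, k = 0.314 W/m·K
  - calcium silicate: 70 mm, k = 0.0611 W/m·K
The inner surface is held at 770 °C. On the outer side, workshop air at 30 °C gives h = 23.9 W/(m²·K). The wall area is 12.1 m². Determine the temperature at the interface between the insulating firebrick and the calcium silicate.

Treating each layer as a thermal resistance in series:
R_insulating firebrick = L/(kA) = 0.08/(0.314×12.1) = 0.02106 K/W
R_calcium silicate = L/(kA) = 0.07/(0.0611×12.1) = 0.09468 K/W
R_outer film = 1/(h_o·A) = 1/(23.9×12.1) = 0.003458 K/W
R_total = 0.1192 K/W;  Q = ΔT/R_total = 740/0.1192 = 6208 W
T_interface = T_inner − Q·ΣR(inner→interface) = 770 − 6210×0.02106

T ≈ 639 °C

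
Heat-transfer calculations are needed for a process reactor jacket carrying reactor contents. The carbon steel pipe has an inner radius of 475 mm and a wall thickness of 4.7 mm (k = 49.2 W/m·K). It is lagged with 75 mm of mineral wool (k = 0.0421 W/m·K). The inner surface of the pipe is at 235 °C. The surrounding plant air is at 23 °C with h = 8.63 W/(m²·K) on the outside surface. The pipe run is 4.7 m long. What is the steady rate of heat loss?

Per-layer cylindrical resistances, series-summed:
R_carbon steel pipe wall = ln(479.7/475)/(2π×49.2×4.7) = 6.777×10^-6 K/W
R_mineral wool = ln(554.7/479.7)/(2π×0.0421×4.7) = 0.1168 K/W
R_outer film = 1/(h_o·2πr_oL) = 1/(8.63×2π×0.5547×4.7) = 0.007074 K/W
R_total = 0.1239 K/W
Q = ΔT/R_total = 212/0.1239

Q ≈ 1710 W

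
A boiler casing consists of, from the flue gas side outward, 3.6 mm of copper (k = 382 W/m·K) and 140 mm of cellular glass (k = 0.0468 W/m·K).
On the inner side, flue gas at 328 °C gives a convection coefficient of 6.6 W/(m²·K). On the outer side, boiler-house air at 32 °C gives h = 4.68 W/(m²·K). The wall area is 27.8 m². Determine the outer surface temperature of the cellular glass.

Model the wall as resistances in series:
R_inner film = 1/(h_i·A) = 1/(6.6×27.8) = 0.00545 K/W
R_copper = L/(kA) = 0.0036/(382×27.8) = 3.39×10^-7 K/W
R_cellular glass = L/(kA) = 0.14/(0.0468×27.8) = 0.1076 K/W
R_outer film = 1/(h_o·A) = 1/(4.68×27.8) = 0.007686 K/W
R_total = 0.1207 K/W;  Q = ΔT/R_total = 296/0.1207 = 2451 W
T_interface = T_inner − Q·ΣR(inner→interface) = 328 − 2450×0.1131

T ≈ 50.8 °C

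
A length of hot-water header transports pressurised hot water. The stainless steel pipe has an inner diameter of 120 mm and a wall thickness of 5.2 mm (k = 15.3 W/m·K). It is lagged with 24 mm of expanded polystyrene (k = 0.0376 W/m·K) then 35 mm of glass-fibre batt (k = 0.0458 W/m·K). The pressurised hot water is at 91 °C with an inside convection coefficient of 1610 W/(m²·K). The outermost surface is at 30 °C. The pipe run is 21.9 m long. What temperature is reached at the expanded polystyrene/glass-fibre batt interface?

T ≈ 58.3 °C

Radial resistances (cylindrical: R_cond = ln(r_o/r_i)/(2πkL), R_conv = 1/(h·2πrL)):
R_inner film = 1/(h_i·2πr₁L) = 1/(1610×2π×0.06×21.9) = 7.523×10^-5 K/W
R_stainless steel pipe wall = ln(65.2/60)/(2π×15.3×21.9) = 3.948×10^-5 K/W
R_expanded polystyrene = ln(89.2/65.2)/(2π×0.0376×21.9) = 0.06058 K/W
R_glass-fibre batt = ln(124.2/89.2)/(2π×0.0458×21.9) = 0.05252 K/W
R_total = 0.1132 K/W
Q = ΔT/R_total = 61/0.1132
Q = 539 W
T_interface = T_inner − Q·ΣR(inner→interface) = 91 − 539×0.06069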